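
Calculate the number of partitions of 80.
15796476

p(n) counts ways to write n as a sum of positive integers (order ignored).
Euler's pentagonal recurrence: p(k) = p(k-1) + p(k-2) - p(k-5) - p(k-7) + p(k-12) + p(k-15) - ... (offsets j(3j∓1)/2, signs ++--, p(0)=1, p(<0)=0).
DP table for k = 0..79: p(0)=1, p(1)=1, p(2)=2, p(3)=3, p(4)=5, p(5)=7, p(6)=11, p(7)=15, p(8)=22, p(9)=30, p(10)=42, p(11)=56, p(12)=77, p(13)=101, p(14)=135, p(15)=176, p(16)=231, p(17)=297, p(18)=385, p(19)=490, p(20)=627, p(21)=792, p(22)=1002, p(23)=1255, p(24)=1575, p(25)=1958, p(26)=2436, p(27)=3010, p(28)=3718, p(29)=4565, p(30)=5604, p(31)=6842, p(32)=8349, p(33)=10143, p(34)=12310, p(35)=14883, p(36)=17977, p(37)=21637, p(38)=26015, p(39)=31185, p(40)=37338, p(41)=44583, p(42)=53174, p(43)=63261, p(44)=75175, p(45)=89134, p(46)=105558, p(47)=124754, p(48)=147273, p(49)=173525, p(50)=204226, p(51)=239943, p(52)=281589, p(53)=329931, p(54)=386155, p(55)=451276, p(56)=526823, p(57)=614154, p(58)=715220, p(59)=831820, p(60)=966467, p(61)=1121505, p(62)=1300156, p(63)=1505499, p(64)=1741630, p(65)=2012558, p(66)=2323520, p(67)=2679689, p(68)=3087735, p(69)=3554345, p(70)=4087968, p(71)=4697205, p(72)=5392783, p(73)=6185689, p(74)=7089500, p(75)=8118264, p(76)=9289091, p(77)=10619863, p(78)=12132164, p(79)=13848650.
Final step: p(80) = p(79) + p(78) - p(75) - p(73) + p(68) + p(65) - p(58) - p(54) + p(45) + p(40) - p(29) - p(23) + p(10) + p(3)
= 13848650 + 12132164 - 8118264 - 6185689 + 3087735 + 2012558 - 715220 - 386155 + 89134 + 37338 - 4565 - 1255 + 42 + 3
= 15796476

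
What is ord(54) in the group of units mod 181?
180

181 is prime, so ord(54) divides φ(181) = 180.
Divisors of 180: 1, 2, 3, 4, 5, 6, 9, 10, 12, 15, 18, 20, 30, 36, 45, 60, 90, 180.
Repeated squaring: 54^1 ≡ 54, 54^2 ≡ 20, 54^4 ≡ 38, 54^8 ≡ 177, 54^16 ≡ 16, 54^32 ≡ 75, 54^64 ≡ 14, 54^128 ≡ 15 (mod 181).
Test 54^d mod 181 for each divisor d in increasing order:
54^1 ≡ 54
54^2 ≡ 20
54^3 = 54^2·54^1 ≡ 175
54^4 ≡ 38
54^5 = 54^4·54^1 ≡ 61
54^6 = 54^4·54^2 ≡ 36
54^9 = 54^8·54^1 ≡ 146
54^10 = 54^8·54^2 ≡ 101
54^12 = 54^8·54^4 ≡ 29
54^15 = 54^8·54^4·54^2·54^1 ≡ 7
54^18 = 54^16·54^2 ≡ 139
54^20 = 54^16·54^4 ≡ 65
54^30 = 54^16·54^8·54^4·54^2 ≡ 49
54^36 = 54^32·54^4 ≡ 135
54^45 = 54^32·54^8·54^4·54^1 ≡ 162
54^60 = 54^32·54^16·54^8·54^4 ≡ 48
54^90 = 54^64·54^16·54^8·54^2 ≡ 180
54^180 = 54^128·54^32·54^16·54^4 ≡ 1  ← first divisor giving 1
The order is 180.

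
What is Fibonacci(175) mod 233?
220

Matrix identity: Q^n = [[F_(n+1), F_n], [F_n, F_(n-1)]] with Q = [[1,1],[1,0]].
n = 175 = 10101111₂. Square-and-multiply, entries mod 233:
Q^1 = [[1,1],[1,0]]
Q^2 = (Q^1)² = [[2,1],[1,1]]
Q^5 = (Q^2)²·Q = [[8,5],[5,3]]
Q^10 = (Q^5)² = [[89,55],[55,34]]
Q^21 = (Q^10)²·Q = [[3,228],[228,8]]
Q^43 = (Q^21)²·Q = [[212,34],[34,178]]
Q^87 = (Q^43)²·Q = [[178,199],[199,212]]
Q^175 = (Q^87)²·Q = [[8,220],[220,21]]
F_175 mod 233 = Q^175[0][1] = 220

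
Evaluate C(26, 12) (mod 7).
3

Using Lucas' theorem:
Write n=26 and k=12 in base 7:
n in base 7: [3, 5]
k in base 7: [1, 5]
C(26,12) mod 7 = ∏ C(n_i, k_i) mod 7
Digit binomials (mod 7): C(3,1) = 3; C(5,5) = 1
Product: 3 × 1 = 3 ≡ 3 (mod 7)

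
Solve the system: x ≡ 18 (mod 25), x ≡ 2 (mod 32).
418

Using Chinese Remainder Theorem:
M = 25 × 32 = 800
M1 = 32, M2 = 25
y1 = 32^(-1) mod 25 = 18
y2 = 25^(-1) mod 32 = 9
x = (18×32×18 + 2×25×9) mod 800 = 418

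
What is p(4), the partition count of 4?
5

p(n) counts ways to write n as a sum of positive integers (order ignored).
Examples: 4; 3 + 1; 2 + 2; 2 + 1 + 1; 1 + 1 + 1 + 1
p(4) = 5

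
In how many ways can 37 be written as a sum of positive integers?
21637

p(n) counts ways to write n as a sum of positive integers (order ignored).
Euler's pentagonal recurrence: p(k) = p(k-1) + p(k-2) - p(k-5) - p(k-7) + p(k-12) + p(k-15) - ... (offsets j(3j∓1)/2, signs ++--, p(0)=1, p(<0)=0).
DP table for k = 0..36: p(0)=1, p(1)=1, p(2)=2, p(3)=3, p(4)=5, p(5)=7, p(6)=11, p(7)=15, p(8)=22, p(9)=30, p(10)=42, p(11)=56, p(12)=77, p(13)=101, p(14)=135, p(15)=176, p(16)=231, p(17)=297, p(18)=385, p(19)=490, p(20)=627, p(21)=792, p(22)=1002, p(23)=1255, p(24)=1575, p(25)=1958, p(26)=2436, p(27)=3010, p(28)=3718, p(29)=4565, p(30)=5604, p(31)=6842, p(32)=8349, p(33)=10143, p(34)=12310, p(35)=14883, p(36)=17977.
Final step: p(37) = p(36) + p(35) - p(32) - p(30) + p(25) + p(22) - p(15) - p(11) + p(2)
= 17977 + 14883 - 8349 - 5604 + 1958 + 1002 - 176 - 56 + 2
= 21637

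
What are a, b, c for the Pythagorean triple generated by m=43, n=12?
(1705, 1032, 1993)

Euclid's formula: a = m² - n², b = 2mn, c = m² + n²
m = 43, n = 12
a = 43² - 12² = 1849 - 144 = 1705
b = 2 × 43 × 12 = 1032
c = 43² + 12² = 1849 + 144 = 1993
Verification: 1705² + 1032² = 2907025 + 1065024 = 3972049 = 1993² ✓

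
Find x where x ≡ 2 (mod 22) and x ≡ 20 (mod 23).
112

Using Chinese Remainder Theorem:
M = 22 × 23 = 506
M1 = 23, M2 = 22
y1 = 23^(-1) mod 22 = 1
y2 = 22^(-1) mod 23 = 22
x = (2×23×1 + 20×22×22) mod 506 = 112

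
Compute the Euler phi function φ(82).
40

82 = 2 × 41
φ(n) = n × ∏(1 - 1/p) for each prime p dividing n
φ(82) = 82 × (1 - 1/2) × (1 - 1/41) = 40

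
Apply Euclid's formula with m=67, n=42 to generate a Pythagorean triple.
(2725, 5628, 6253)

Euclid's formula: a = m² - n², b = 2mn, c = m² + n²
m = 67, n = 42
a = 67² - 42² = 4489 - 1764 = 2725
b = 2 × 67 × 42 = 5628
c = 67² + 42² = 4489 + 1764 = 6253
Verification: 2725² + 5628² = 7425625 + 31674384 = 39100009 = 6253² ✓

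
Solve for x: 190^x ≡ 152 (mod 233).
144

Baby-step giant-step with step n = ⌈√233⌉ = 16.
Baby steps 190^j mod 233 (j:value) for j=0..15: 0:1, 1:190, 2:218, 3:179, 4:225, 5:111, 6:120, 7:199, 8:64, 9:44, 10:205, 11:39, 12:187, 13:114, 14:224, 15:154.
Giant-step multiplier: 190^(-16) ≡ 190^(232-16) = 190^216 ≡ 126 (mod 233).
Giant steps γ_i = 152·126^i mod 233: γ_0=152, γ_1=46, γ_2=204, γ_3=74, γ_4=4, γ_5=38, γ_6=128, γ_7=51, γ_8=135, γ_9=1 (in table at j=0).
x = i·n + j = 9·16 + 0 = 144.
Check: 190^144 ≡ 152 (mod 233).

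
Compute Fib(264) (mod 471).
6

Matrix identity: Q^n = [[F_(n+1), F_n], [F_n, F_(n-1)]] with Q = [[1,1],[1,0]].
n = 264 = 100001000₂. Square-and-multiply, entries mod 471:
Q^1 = [[1,1],[1,0]]
Q^2 = (Q^1)² = [[2,1],[1,1]]
Q^4 = (Q^2)² = [[5,3],[3,2]]
Q^8 = (Q^4)² = [[34,21],[21,13]]
Q^16 = (Q^8)² = [[184,45],[45,139]]
Q^33 = (Q^16)²·Q = [[19,85],[85,405]]
Q^66 = (Q^33)² = [[50,244],[244,277]]
Q^132 = (Q^66)² = [[335,189],[189,146]]
Q^264 = (Q^132)² = [[52,6],[6,46]]
F_264 mod 471 = Q^264[0][1] = 6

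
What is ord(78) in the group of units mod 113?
16

113 is prime, so ord(78) divides φ(113) = 112.
Divisors of 112: 1, 2, 4, 7, 8, 14, 16, 28, 56, 112.
Repeated squaring: 78^1 ≡ 78, 78^2 ≡ 95, 78^4 ≡ 98, 78^8 ≡ 112, 78^16 ≡ 1, 78^32 ≡ 1, 78^64 ≡ 1 (mod 113).
Test 78^d mod 113 for each divisor d in increasing order:
78^1 ≡ 78
78^2 ≡ 95
78^4 ≡ 98
78^7 = 78^4·78^2·78^1 ≡ 42
78^8 ≡ 112
78^14 = 78^8·78^4·78^2 ≡ 69
78^16 ≡ 1  ← first divisor giving 1
The order is 16.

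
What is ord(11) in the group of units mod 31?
30

31 is prime, so ord(11) divides φ(31) = 30.
Divisors of 30: 1, 2, 3, 5, 6, 10, 15, 30.
Repeated squaring: 11^1 ≡ 11, 11^2 ≡ 28, 11^4 ≡ 9, 11^8 ≡ 19, 11^16 ≡ 20 (mod 31).
Test 11^d mod 31 for each divisor d in increasing order:
11^1 ≡ 11
11^2 ≡ 28
11^3 = 11^2·11^1 ≡ 29
11^5 = 11^4·11^1 ≡ 6
11^6 = 11^4·11^2 ≡ 4
11^10 = 11^8·11^2 ≡ 5
11^15 = 11^8·11^4·11^2·11^1 ≡ 30
11^30 = 11^16·11^8·11^4·11^2 ≡ 1  ← first divisor giving 1
The order is 30.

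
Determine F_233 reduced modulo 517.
222

Matrix identity: Q^n = [[F_(n+1), F_n], [F_n, F_(n-1)]] with Q = [[1,1],[1,0]].
n = 233 = 11101001₂. Square-and-multiply, entries mod 517:
Q^1 = [[1,1],[1,0]]
Q^3 = (Q^1)²·Q = [[3,2],[2,1]]
Q^7 = (Q^3)²·Q = [[21,13],[13,8]]
Q^14 = (Q^7)² = [[93,377],[377,233]]
Q^29 = (Q^14)²·Q = [[187,331],[331,373]]
Q^58 = (Q^29)² = [[287,274],[274,13]]
Q^116 = (Q^58)² = [[277,514],[514,280]]
Q^233 = (Q^116)²·Q = [[102,222],[222,397]]
F_233 mod 517 = Q^233[0][1] = 222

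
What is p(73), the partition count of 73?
6185689

p(n) counts ways to write n as a sum of positive integers (order ignored).
Euler's pentagonal recurrence: p(k) = p(k-1) + p(k-2) - p(k-5) - p(k-7) + p(k-12) + p(k-15) - ... (offsets j(3j∓1)/2, signs ++--, p(0)=1, p(<0)=0).
DP table for k = 0..72: p(0)=1, p(1)=1, p(2)=2, p(3)=3, p(4)=5, p(5)=7, p(6)=11, p(7)=15, p(8)=22, p(9)=30, p(10)=42, p(11)=56, p(12)=77, p(13)=101, p(14)=135, p(15)=176, p(16)=231, p(17)=297, p(18)=385, p(19)=490, p(20)=627, p(21)=792, p(22)=1002, p(23)=1255, p(24)=1575, p(25)=1958, p(26)=2436, p(27)=3010, p(28)=3718, p(29)=4565, p(30)=5604, p(31)=6842, p(32)=8349, p(33)=10143, p(34)=12310, p(35)=14883, p(36)=17977, p(37)=21637, p(38)=26015, p(39)=31185, p(40)=37338, p(41)=44583, p(42)=53174, p(43)=63261, p(44)=75175, p(45)=89134, p(46)=105558, p(47)=124754, p(48)=147273, p(49)=173525, p(50)=204226, p(51)=239943, p(52)=281589, p(53)=329931, p(54)=386155, p(55)=451276, p(56)=526823, p(57)=614154, p(58)=715220, p(59)=831820, p(60)=966467, p(61)=1121505, p(62)=1300156, p(63)=1505499, p(64)=1741630, p(65)=2012558, p(66)=2323520, p(67)=2679689, p(68)=3087735, p(69)=3554345, p(70)=4087968, p(71)=4697205, p(72)=5392783.
Final step: p(73) = p(72) + p(71) - p(68) - p(66) + p(61) + p(58) - p(51) - p(47) + p(38) + p(33) - p(22) - p(16) + p(3)
= 5392783 + 4697205 - 3087735 - 2323520 + 1121505 + 715220 - 239943 - 124754 + 26015 + 10143 - 1002 - 231 + 3
= 6185689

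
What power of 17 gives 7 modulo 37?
20

Baby-step giant-step with step n = ⌈√37⌉ = 7.
Baby steps 17^j mod 37 (j:value) for j=0..6: 0:1, 1:17, 2:30, 3:29, 4:12, 5:19, 6:27.
Giant-step multiplier: 17^(-7) ≡ 17^(36-7) = 17^29 ≡ 5 (mod 37).
Giant steps γ_i = 7·5^i mod 37: γ_0=7, γ_1=35, γ_2=27 (in table at j=6).
x = i·n + j = 2·7 + 6 = 20.
Check: 17^20 ≡ 7 (mod 37).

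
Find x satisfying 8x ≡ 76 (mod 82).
x ≡ 30 (mod 41)

gcd(8, 82) = 2, which divides 76, so solutions exist.
Divide through by 2: 4x ≡ 38 (mod 41).
Find 4^(-1) mod 41 by the extended Euclidean algorithm:
41 = 10 × 4 + 1  ⟹  1 = (1)·41 + (-10)·4
So (-10)·4 ≡ 1 (mod 41), i.e. 4^(-1) ≡ -10 ≡ 31 (mod 41).
x ≡ 31 × 38 = 1178 ≡ 30 (mod 41).
Check: 8 × 30 = 240 ≡ 76 (mod 82).
x ≡ 30 (mod 41), giving 2 solutions mod 82.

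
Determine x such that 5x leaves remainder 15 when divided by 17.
x ≡ 3 (mod 17)

gcd(5, 17) = 1, which divides 15, so solutions exist.
Find 5^(-1) mod 17 by the extended Euclidean algorithm:
17 = 3 × 5 + 2  ⟹  2 = (1)·17 + (-3)·5
5 = 2 × 2 + 1  ⟹  1 = (-2)·17 + (7)·5
So (7)·5 ≡ 1 (mod 17), i.e. 5^(-1) ≡ 7 (mod 17).
x ≡ 7 × 15 = 105 ≡ 3 (mod 17).
Check: 5 × 3 = 15 ≡ 15 (mod 17).
Unique solution: x ≡ 3 (mod 17)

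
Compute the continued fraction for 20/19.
[1; 19]

Euclidean algorithm steps:
20 = 1 × 19 + 1
19 = 19 × 1 + 0
Continued fraction: [1; 19]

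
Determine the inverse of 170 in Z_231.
53

gcd(170, 231) = 1, so the inverse exists.
Extended Euclidean algorithm on (231, 170):
231 = 1 × 170 + 61  ⟹  61 = (1)·231 + (-1)·170
170 = 2 × 61 + 48  ⟹  48 = (-2)·231 + (3)·170
61 = 1 × 48 + 13  ⟹  13 = (3)·231 + (-4)·170
48 = 3 × 13 + 9  ⟹  9 = (-11)·231 + (15)·170
13 = 1 × 9 + 4  ⟹  4 = (14)·231 + (-19)·170
9 = 2 × 4 + 1  ⟹  1 = (-39)·231 + (53)·170
So (53)·170 ≡ 1 (mod 231), i.e. 170^(-1) ≡ 53 (mod 231).
Check: 170 × 53 = 9010 ≡ 1 (mod 231)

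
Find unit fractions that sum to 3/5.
1/2 + 1/10

Greedy algorithm:
3/5: ceiling(5/3) = 2, use 1/2
1/10: ceiling(10/1) = 10, use 1/10
Result: 3/5 = 1/2 + 1/10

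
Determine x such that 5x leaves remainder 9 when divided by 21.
x ≡ 6 (mod 21)

gcd(5, 21) = 1, which divides 9, so solutions exist.
Find 5^(-1) mod 21 by the extended Euclidean algorithm:
21 = 4 × 5 + 1  ⟹  1 = (1)·21 + (-4)·5
So (-4)·5 ≡ 1 (mod 21), i.e. 5^(-1) ≡ -4 ≡ 17 (mod 21).
x ≡ 17 × 9 = 153 ≡ 6 (mod 21).
Check: 5 × 6 = 30 ≡ 9 (mod 21).
Unique solution: x ≡ 6 (mod 21)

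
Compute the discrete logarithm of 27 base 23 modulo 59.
10

Baby-step giant-step with step n = ⌈√59⌉ = 8.
Baby steps 23^j mod 59 (j:value) for j=0..7: 0:1, 1:23, 2:57, 3:13, 4:4, 5:33, 6:51, 7:52.
Giant-step multiplier: 23^(-8) ≡ 23^(58-8) = 23^50 ≡ 48 (mod 59).
Giant steps γ_i = 27·48^i mod 59: γ_0=27, γ_1=57 (in table at j=2).
x = i·n + j = 1·8 + 2 = 10.
Check: 23^10 ≡ 27 (mod 59).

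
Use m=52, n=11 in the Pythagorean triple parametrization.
(2583, 1144, 2825)

Euclid's formula: a = m² - n², b = 2mn, c = m² + n²
m = 52, n = 11
a = 52² - 11² = 2704 - 121 = 2583
b = 2 × 52 × 11 = 1144
c = 52² + 11² = 2704 + 121 = 2825
Verification: 2583² + 1144² = 6671889 + 1308736 = 7980625 = 2825² ✓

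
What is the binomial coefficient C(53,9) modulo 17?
0

Using Lucas' theorem:
Write n=53 and k=9 in base 17:
n in base 17: [3, 2]
k in base 17: [0, 9]
C(53,9) mod 17 = ∏ C(n_i, k_i) mod 17
Digit binomials (mod 17): C(3,0) = 1; C(2,9) = 0 (k_i > n_i)
Product: 1 × 0 = 0 ≡ 0 (mod 17)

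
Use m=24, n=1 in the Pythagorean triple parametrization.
(575, 48, 577)

Euclid's formula: a = m² - n², b = 2mn, c = m² + n²
m = 24, n = 1
a = 24² - 1² = 576 - 1 = 575
b = 2 × 24 × 1 = 48
c = 24² + 1² = 576 + 1 = 577
Verification: 575² + 48² = 330625 + 2304 = 332929 = 577² ✓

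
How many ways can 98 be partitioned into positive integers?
150198136

p(n) counts ways to write n as a sum of positive integers (order ignored).
Euler's pentagonal recurrence: p(k) = p(k-1) + p(k-2) - p(k-5) - p(k-7) + p(k-12) + p(k-15) - ... (offsets j(3j∓1)/2, signs ++--, p(0)=1, p(<0)=0).
DP table for k = 0..97: p(0)=1, p(1)=1, p(2)=2, p(3)=3, p(4)=5, p(5)=7, p(6)=11, p(7)=15, p(8)=22, p(9)=30, p(10)=42, p(11)=56, p(12)=77, p(13)=101, p(14)=135, p(15)=176, p(16)=231, p(17)=297, p(18)=385, p(19)=490, p(20)=627, p(21)=792, p(22)=1002, p(23)=1255, p(24)=1575, p(25)=1958, p(26)=2436, p(27)=3010, p(28)=3718, p(29)=4565, p(30)=5604, p(31)=6842, p(32)=8349, p(33)=10143, p(34)=12310, p(35)=14883, p(36)=17977, p(37)=21637, p(38)=26015, p(39)=31185, p(40)=37338, p(41)=44583, p(42)=53174, p(43)=63261, p(44)=75175, p(45)=89134, p(46)=105558, p(47)=124754, p(48)=147273, p(49)=173525, p(50)=204226, p(51)=239943, p(52)=281589, p(53)=329931, p(54)=386155, p(55)=451276, p(56)=526823, p(57)=614154, p(58)=715220, p(59)=831820, p(60)=966467, p(61)=1121505, p(62)=1300156, p(63)=1505499, p(64)=1741630, p(65)=2012558, p(66)=2323520, p(67)=2679689, p(68)=3087735, p(69)=3554345, p(70)=4087968, p(71)=4697205, p(72)=5392783, p(73)=6185689, p(74)=7089500, p(75)=8118264, p(76)=9289091, p(77)=10619863, p(78)=12132164, p(79)=13848650, p(80)=15796476, p(81)=18004327, p(82)=20506255, p(83)=23338469, p(84)=26543660, p(85)=30167357, p(86)=34262962, p(87)=38887673, p(88)=44108109, p(89)=49995925, p(90)=56634173, p(91)=64112359, p(92)=72533807, p(93)=82010177, p(94)=92669720, p(95)=104651419, p(96)=118114304, p(97)=133230930.
Final step: p(98) = p(97) + p(96) - p(93) - p(91) + p(86) + p(83) - p(76) - p(72) + p(63) + p(58) - p(47) - p(41) + p(28) + p(21) - p(6)
= 133230930 + 118114304 - 82010177 - 64112359 + 34262962 + 23338469 - 9289091 - 5392783 + 1505499 + 715220 - 124754 - 44583 + 3718 + 792 - 11
= 150198136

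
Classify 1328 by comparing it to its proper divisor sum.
deficient

Proper divisors of 1328: sum = 1 + 2 + 4 + 8 + 16 + 83 + 166 + 332 + 664 = 1276
Since 1276 < 1328, 1328 is deficient.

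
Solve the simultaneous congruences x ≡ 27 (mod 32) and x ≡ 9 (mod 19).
123

Using Chinese Remainder Theorem:
M = 32 × 19 = 608
M1 = 19, M2 = 32
y1 = 19^(-1) mod 32 = 27
y2 = 32^(-1) mod 19 = 3
x = (27×19×27 + 9×32×3) mod 608 = 123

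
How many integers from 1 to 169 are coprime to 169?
156

169 = 13^2
φ(n) = n × ∏(1 - 1/p) for each prime p dividing n
φ(169) = 169 × (1 - 1/13) = 156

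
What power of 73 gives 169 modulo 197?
110

Baby-step giant-step with step n = ⌈√197⌉ = 15.
Baby steps 73^j mod 197 (j:value) for j=0..14: 0:1, 1:73, 2:10, 3:139, 4:100, 5:11, 6:15, 7:110, 8:150, 9:115, 10:121, 11:165, 12:28, 13:74, 14:83.
Giant-step multiplier: 73^(-15) ≡ 73^(196-15) = 73^181 ≡ 119 (mod 197).
Giant steps γ_i = 169·119^i mod 197: γ_0=169, γ_1=17, γ_2=53, γ_3=3, γ_4=160, γ_5=128, γ_6=63, γ_7=11 (in table at j=5).
x = i·n + j = 7·15 + 5 = 110.
Check: 73^110 ≡ 169 (mod 197).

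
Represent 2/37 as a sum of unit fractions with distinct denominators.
1/19 + 1/703

Greedy algorithm:
2/37: ceiling(37/2) = 19, use 1/19
1/703: ceiling(703/1) = 703, use 1/703
Result: 2/37 = 1/19 + 1/703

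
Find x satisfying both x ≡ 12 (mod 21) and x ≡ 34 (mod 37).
663

Using Chinese Remainder Theorem:
M = 21 × 37 = 777
M1 = 37, M2 = 21
y1 = 37^(-1) mod 21 = 4
y2 = 21^(-1) mod 37 = 30
x = (12×37×4 + 34×21×30) mod 777 = 663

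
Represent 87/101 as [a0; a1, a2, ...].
[0; 1, 6, 4, 1, 2]

Euclidean algorithm steps:
87 = 0 × 101 + 87
101 = 1 × 87 + 14
87 = 6 × 14 + 3
14 = 4 × 3 + 2
3 = 1 × 2 + 1
2 = 2 × 1 + 0
Continued fraction: [0; 1, 6, 4, 1, 2]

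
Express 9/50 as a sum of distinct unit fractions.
1/6 + 1/75

Greedy algorithm:
9/50: ceiling(50/9) = 6, use 1/6
1/75: ceiling(75/1) = 75, use 1/75
Result: 9/50 = 1/6 + 1/75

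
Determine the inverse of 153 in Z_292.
21

gcd(153, 292) = 1, so the inverse exists.
Extended Euclidean algorithm on (292, 153):
292 = 1 × 153 + 139  ⟹  139 = (1)·292 + (-1)·153
153 = 1 × 139 + 14  ⟹  14 = (-1)·292 + (2)·153
139 = 9 × 14 + 13  ⟹  13 = (10)·292 + (-19)·153
14 = 1 × 13 + 1  ⟹  1 = (-11)·292 + (21)·153
So (21)·153 ≡ 1 (mod 292), i.e. 153^(-1) ≡ 21 (mod 292).
Check: 153 × 21 = 3213 ≡ 1 (mod 292)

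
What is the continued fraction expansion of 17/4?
[4; 4]

Euclidean algorithm steps:
17 = 4 × 4 + 1
4 = 4 × 1 + 0
Continued fraction: [4; 4]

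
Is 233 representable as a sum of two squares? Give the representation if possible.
8² + 13² (a=8, b=13)

Factorization: 233 = 233
By Fermat: n is sum of two squares iff every prime p ≡ 3 (mod 4) appears to even power.
All primes ≡ 3 (mod 4) appear to even power.
Search a = 0, 1, 2, … for 233 - a² a perfect square: first hit at a = 8: 233 - 64 = 169 = 13².
233 = 8² + 13² = 64 + 169 ✓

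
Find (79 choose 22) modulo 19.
4

Using Lucas' theorem:
Write n=79 and k=22 in base 19:
n in base 19: [4, 3]
k in base 19: [1, 3]
C(79,22) mod 19 = ∏ C(n_i, k_i) mod 19
Digit binomials (mod 19): C(4,1) = 4; C(3,3) = 1
Product: 4 × 1 = 4 ≡ 4 (mod 19)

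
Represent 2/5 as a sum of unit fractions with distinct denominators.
1/3 + 1/15

Greedy algorithm:
2/5: ceiling(5/2) = 3, use 1/3
1/15: ceiling(15/1) = 15, use 1/15
Result: 2/5 = 1/3 + 1/15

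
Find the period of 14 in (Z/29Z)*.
28

29 is prime, so ord(14) divides φ(29) = 28.
Divisors of 28: 1, 2, 4, 7, 14, 28.
Repeated squaring: 14^1 ≡ 14, 14^2 ≡ 22, 14^4 ≡ 20, 14^8 ≡ 23, 14^16 ≡ 7 (mod 29).
Test 14^d mod 29 for each divisor d in increasing order:
14^1 ≡ 14
14^2 ≡ 22
14^4 ≡ 20
14^7 = 14^4·14^2·14^1 ≡ 12
14^14 = 14^8·14^4·14^2 ≡ 28
14^28 = 14^16·14^8·14^4 ≡ 1  ← first divisor giving 1
The order is 28.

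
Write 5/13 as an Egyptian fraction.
1/3 + 1/20 + 1/780

Greedy algorithm:
5/13: ceiling(13/5) = 3, use 1/3
2/39: ceiling(39/2) = 20, use 1/20
1/780: ceiling(780/1) = 780, use 1/780
Result: 5/13 = 1/3 + 1/20 + 1/780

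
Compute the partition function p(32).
8349

p(n) counts ways to write n as a sum of positive integers (order ignored).
Euler's pentagonal recurrence: p(k) = p(k-1) + p(k-2) - p(k-5) - p(k-7) + p(k-12) + p(k-15) - ... (offsets j(3j∓1)/2, signs ++--, p(0)=1, p(<0)=0).
DP table for k = 0..31: p(0)=1, p(1)=1, p(2)=2, p(3)=3, p(4)=5, p(5)=7, p(6)=11, p(7)=15, p(8)=22, p(9)=30, p(10)=42, p(11)=56, p(12)=77, p(13)=101, p(14)=135, p(15)=176, p(16)=231, p(17)=297, p(18)=385, p(19)=490, p(20)=627, p(21)=792, p(22)=1002, p(23)=1255, p(24)=1575, p(25)=1958, p(26)=2436, p(27)=3010, p(28)=3718, p(29)=4565, p(30)=5604, p(31)=6842.
Final step: p(32) = p(31) + p(30) - p(27) - p(25) + p(20) + p(17) - p(10) - p(6)
= 6842 + 5604 - 3010 - 1958 + 627 + 297 - 42 - 11
= 8349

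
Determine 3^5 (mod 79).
6

Repeated squaring. Binary of 5 = 101.
3^1 ≡ 3 (mod 79); 3^2 ≡ 9 (mod 79); 3^4 ≡ 2 (mod 79)
3^5 = 3^1 × 3^4 ≡ 6 (mod 79)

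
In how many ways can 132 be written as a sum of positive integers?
6620830889

p(n) counts ways to write n as a sum of positive integers (order ignored).
Euler's pentagonal recurrence: p(k) = p(k-1) + p(k-2) - p(k-5) - p(k-7) + p(k-12) + p(k-15) - ... (offsets j(3j∓1)/2, signs ++--, p(0)=1, p(<0)=0).
DP table for k = 0..131: p(0)=1, p(1)=1, p(2)=2, p(3)=3, p(4)=5, p(5)=7, p(6)=11, p(7)=15, p(8)=22, p(9)=30, p(10)=42, p(11)=56, p(12)=77, p(13)=101, p(14)=135, p(15)=176, p(16)=231, p(17)=297, p(18)=385, p(19)=490, p(20)=627, p(21)=792, p(22)=1002, p(23)=1255, p(24)=1575, p(25)=1958, p(26)=2436, p(27)=3010, p(28)=3718, p(29)=4565, p(30)=5604, p(31)=6842, p(32)=8349, p(33)=10143, p(34)=12310, p(35)=14883, p(36)=17977, p(37)=21637, p(38)=26015, p(39)=31185, p(40)=37338, p(41)=44583, p(42)=53174, p(43)=63261, p(44)=75175, p(45)=89134, p(46)=105558, p(47)=124754, p(48)=147273, p(49)=173525, p(50)=204226, p(51)=239943, p(52)=281589, p(53)=329931, p(54)=386155, p(55)=451276, p(56)=526823, p(57)=614154, p(58)=715220, p(59)=831820, p(60)=966467, p(61)=1121505, p(62)=1300156, p(63)=1505499, p(64)=1741630, p(65)=2012558, p(66)=2323520, p(67)=2679689, p(68)=3087735, p(69)=3554345, p(70)=4087968, p(71)=4697205, p(72)=5392783, p(73)=6185689, p(74)=7089500, p(75)=8118264, p(76)=9289091, p(77)=10619863, p(78)=12132164, p(79)=13848650, p(80)=15796476, p(81)=18004327, p(82)=20506255, p(83)=23338469, p(84)=26543660, p(85)=30167357, p(86)=34262962, p(87)=38887673, p(88)=44108109, p(89)=49995925, p(90)=56634173, p(91)=64112359, p(92)=72533807, p(93)=82010177, p(94)=92669720, p(95)=104651419, p(96)=118114304, p(97)=133230930, p(98)=150198136, p(99)=169229875, p(100)=190569292, p(101)=214481126, p(102)=241265379, p(103)=271248950, p(104)=304801365, p(105)=342325709, p(106)=384276336, p(107)=431149389, p(108)=483502844, p(109)=541946240, p(110)=607163746, p(111)=679903203, p(112)=761002156, p(113)=851376628, p(114)=952050665, p(115)=1064144451, p(116)=1188908248, p(117)=1327710076, p(118)=1482074143, p(119)=1653668665, p(120)=1844349560, p(121)=2056148051, p(122)=2291320912, p(123)=2552338241, p(124)=2841940500, p(125)=3163127352, p(126)=3519222692, p(127)=3913864295, p(128)=4351078600, p(129)=4835271870, p(130)=5371315400, p(131)=5964539504.
Final step: p(132) = p(131) + p(130) - p(127) - p(125) + p(120) + p(117) - p(110) - p(106) + p(97) + p(92) - p(81) - p(75) + p(62) + p(55) - p(40) - p(32) + p(15) + p(6)
= 5964539504 + 5371315400 - 3913864295 - 3163127352 + 1844349560 + 1327710076 - 607163746 - 384276336 + 133230930 + 72533807 - 18004327 - 8118264 + 1300156 + 451276 - 37338 - 8349 + 176 + 11
= 6620830889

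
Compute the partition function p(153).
54770336324

p(n) counts ways to write n as a sum of positive integers (order ignored).
Euler's pentagonal recurrence: p(k) = p(k-1) + p(k-2) - p(k-5) - p(k-7) + p(k-12) + p(k-15) - ... (offsets j(3j∓1)/2, signs ++--, p(0)=1, p(<0)=0).
DP table for k = 0..152: p(0)=1, p(1)=1, p(2)=2, p(3)=3, p(4)=5, p(5)=7, p(6)=11, p(7)=15, p(8)=22, p(9)=30, p(10)=42, p(11)=56, p(12)=77, p(13)=101, p(14)=135, p(15)=176, p(16)=231, p(17)=297, p(18)=385, p(19)=490, p(20)=627, p(21)=792, p(22)=1002, p(23)=1255, p(24)=1575, p(25)=1958, p(26)=2436, p(27)=3010, p(28)=3718, p(29)=4565, p(30)=5604, p(31)=6842, p(32)=8349, p(33)=10143, p(34)=12310, p(35)=14883, p(36)=17977, p(37)=21637, p(38)=26015, p(39)=31185, p(40)=37338, p(41)=44583, p(42)=53174, p(43)=63261, p(44)=75175, p(45)=89134, p(46)=105558, p(47)=124754, p(48)=147273, p(49)=173525, p(50)=204226, p(51)=239943, p(52)=281589, p(53)=329931, p(54)=386155, p(55)=451276, p(56)=526823, p(57)=614154, p(58)=715220, p(59)=831820, p(60)=966467, p(61)=1121505, p(62)=1300156, p(63)=1505499, p(64)=1741630, p(65)=2012558, p(66)=2323520, p(67)=2679689, p(68)=3087735, p(69)=3554345, p(70)=4087968, p(71)=4697205, p(72)=5392783, p(73)=6185689, p(74)=7089500, p(75)=8118264, p(76)=9289091, p(77)=10619863, p(78)=12132164, p(79)=13848650, p(80)=15796476, p(81)=18004327, p(82)=20506255, p(83)=23338469, p(84)=26543660, p(85)=30167357, p(86)=34262962, p(87)=38887673, p(88)=44108109, p(89)=49995925, p(90)=56634173, p(91)=64112359, p(92)=72533807, p(93)=82010177, p(94)=92669720, p(95)=104651419, p(96)=118114304, p(97)=133230930, p(98)=150198136, p(99)=169229875, p(100)=190569292, p(101)=214481126, p(102)=241265379, p(103)=271248950, p(104)=304801365, p(105)=342325709, p(106)=384276336, p(107)=431149389, p(108)=483502844, p(109)=541946240, p(110)=607163746, p(111)=679903203, p(112)=761002156, p(113)=851376628, p(114)=952050665, p(115)=1064144451, p(116)=1188908248, p(117)=1327710076, p(118)=1482074143, p(119)=1653668665, p(120)=1844349560, p(121)=2056148051, p(122)=2291320912, p(123)=2552338241, p(124)=2841940500, p(125)=3163127352, p(126)=3519222692, p(127)=3913864295, p(128)=4351078600, p(129)=4835271870, p(130)=5371315400, p(131)=5964539504, p(132)=6620830889, p(133)=7346629512, p(134)=8149040695, p(135)=9035836076, p(136)=10015581680, p(137)=11097645016, p(138)=12292341831, p(139)=13610949895, p(140)=15065878135, p(141)=16670689208, p(142)=18440293320, p(143)=20390982757, p(144)=22540654445, p(145)=24908858009, p(146)=27517052599, p(147)=30388671978, p(148)=33549419497, p(149)=37027355200, p(150)=40853235313, p(151)=45060624582, p(152)=49686288421.
Final step: p(153) = p(152) + p(151) - p(148) - p(146) + p(141) + p(138) - p(131) - p(127) + p(118) + p(113) - p(102) - p(96) + p(83) + p(76) - p(61) - p(53) + p(36) + p(27) - p(8)
= 49686288421 + 45060624582 - 33549419497 - 27517052599 + 16670689208 + 12292341831 - 5964539504 - 3913864295 + 1482074143 + 851376628 - 241265379 - 118114304 + 23338469 + 9289091 - 1121505 - 329931 + 17977 + 3010 - 22
= 54770336324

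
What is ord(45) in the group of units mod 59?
29

59 is prime, so ord(45) divides φ(59) = 58.
Divisors of 58: 1, 2, 29, 58.
Repeated squaring: 45^1 ≡ 45, 45^2 ≡ 19, 45^4 ≡ 7, 45^8 ≡ 49, 45^16 ≡ 41, 45^32 ≡ 29 (mod 59).
Test 45^d mod 59 for each divisor d in increasing order:
45^1 ≡ 45
45^2 ≡ 19
45^29 = 45^16·45^8·45^4·45^1 ≡ 1  ← first divisor giving 1
The order is 29.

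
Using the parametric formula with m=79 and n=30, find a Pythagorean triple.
(5341, 4740, 7141)

Euclid's formula: a = m² - n², b = 2mn, c = m² + n²
m = 79, n = 30
a = 79² - 30² = 6241 - 900 = 5341
b = 2 × 79 × 30 = 4740
c = 79² + 30² = 6241 + 900 = 7141
Verification: 5341² + 4740² = 28526281 + 22467600 = 50993881 = 7141² ✓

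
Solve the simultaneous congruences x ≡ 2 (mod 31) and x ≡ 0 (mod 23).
529

Using Chinese Remainder Theorem:
M = 31 × 23 = 713
M1 = 23, M2 = 31
y1 = 23^(-1) mod 31 = 27
y2 = 31^(-1) mod 23 = 3
x = (2×23×27 + 0×31×3) mod 713 = 529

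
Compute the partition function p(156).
73232243759

p(n) counts ways to write n as a sum of positive integers (order ignored).
Euler's pentagonal recurrence: p(k) = p(k-1) + p(k-2) - p(k-5) - p(k-7) + p(k-12) + p(k-15) - ... (offsets j(3j∓1)/2, signs ++--, p(0)=1, p(<0)=0).
DP table for k = 0..155: p(0)=1, p(1)=1, p(2)=2, p(3)=3, p(4)=5, p(5)=7, p(6)=11, p(7)=15, p(8)=22, p(9)=30, p(10)=42, p(11)=56, p(12)=77, p(13)=101, p(14)=135, p(15)=176, p(16)=231, p(17)=297, p(18)=385, p(19)=490, p(20)=627, p(21)=792, p(22)=1002, p(23)=1255, p(24)=1575, p(25)=1958, p(26)=2436, p(27)=3010, p(28)=3718, p(29)=4565, p(30)=5604, p(31)=6842, p(32)=8349, p(33)=10143, p(34)=12310, p(35)=14883, p(36)=17977, p(37)=21637, p(38)=26015, p(39)=31185, p(40)=37338, p(41)=44583, p(42)=53174, p(43)=63261, p(44)=75175, p(45)=89134, p(46)=105558, p(47)=124754, p(48)=147273, p(49)=173525, p(50)=204226, p(51)=239943, p(52)=281589, p(53)=329931, p(54)=386155, p(55)=451276, p(56)=526823, p(57)=614154, p(58)=715220, p(59)=831820, p(60)=966467, p(61)=1121505, p(62)=1300156, p(63)=1505499, p(64)=1741630, p(65)=2012558, p(66)=2323520, p(67)=2679689, p(68)=3087735, p(69)=3554345, p(70)=4087968, p(71)=4697205, p(72)=5392783, p(73)=6185689, p(74)=7089500, p(75)=8118264, p(76)=9289091, p(77)=10619863, p(78)=12132164, p(79)=13848650, p(80)=15796476, p(81)=18004327, p(82)=20506255, p(83)=23338469, p(84)=26543660, p(85)=30167357, p(86)=34262962, p(87)=38887673, p(88)=44108109, p(89)=49995925, p(90)=56634173, p(91)=64112359, p(92)=72533807, p(93)=82010177, p(94)=92669720, p(95)=104651419, p(96)=118114304, p(97)=133230930, p(98)=150198136, p(99)=169229875, p(100)=190569292, p(101)=214481126, p(102)=241265379, p(103)=271248950, p(104)=304801365, p(105)=342325709, p(106)=384276336, p(107)=431149389, p(108)=483502844, p(109)=541946240, p(110)=607163746, p(111)=679903203, p(112)=761002156, p(113)=851376628, p(114)=952050665, p(115)=1064144451, p(116)=1188908248, p(117)=1327710076, p(118)=1482074143, p(119)=1653668665, p(120)=1844349560, p(121)=2056148051, p(122)=2291320912, p(123)=2552338241, p(124)=2841940500, p(125)=3163127352, p(126)=3519222692, p(127)=3913864295, p(128)=4351078600, p(129)=4835271870, p(130)=5371315400, p(131)=5964539504, p(132)=6620830889, p(133)=7346629512, p(134)=8149040695, p(135)=9035836076, p(136)=10015581680, p(137)=11097645016, p(138)=12292341831, p(139)=13610949895, p(140)=15065878135, p(141)=16670689208, p(142)=18440293320, p(143)=20390982757, p(144)=22540654445, p(145)=24908858009, p(146)=27517052599, p(147)=30388671978, p(148)=33549419497, p(149)=37027355200, p(150)=40853235313, p(151)=45060624582, p(152)=49686288421, p(153)=54770336324, p(154)=60356673280, p(155)=66493182097.
Final step: p(156) = p(155) + p(154) - p(151) - p(149) + p(144) + p(141) - p(134) - p(130) + p(121) + p(116) - p(105) - p(99) + p(86) + p(79) - p(64) - p(56) + p(39) + p(30) - p(11) - p(1)
= 66493182097 + 60356673280 - 45060624582 - 37027355200 + 22540654445 + 16670689208 - 8149040695 - 5371315400 + 2056148051 + 1188908248 - 342325709 - 169229875 + 34262962 + 13848650 - 1741630 - 526823 + 31185 + 5604 - 56 - 1
= 73232243759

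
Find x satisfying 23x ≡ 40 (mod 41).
x ≡ 16 (mod 41)

gcd(23, 41) = 1, which divides 40, so solutions exist.
Find 23^(-1) mod 41 by the extended Euclidean algorithm:
41 = 1 × 23 + 18  ⟹  18 = (1)·41 + (-1)·23
23 = 1 × 18 + 5  ⟹  5 = (-1)·41 + (2)·23
18 = 3 × 5 + 3  ⟹  3 = (4)·41 + (-7)·23
5 = 1 × 3 + 2  ⟹  2 = (-5)·41 + (9)·23
3 = 1 × 2 + 1  ⟹  1 = (9)·41 + (-16)·23
So (-16)·23 ≡ 1 (mod 41), i.e. 23^(-1) ≡ -16 ≡ 25 (mod 41).
x ≡ 25 × 40 = 1000 ≡ 16 (mod 41).
Check: 23 × 16 = 368 ≡ 40 (mod 41).
Unique solution: x ≡ 16 (mod 41)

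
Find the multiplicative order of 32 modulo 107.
106

107 is prime, so ord(32) divides φ(107) = 106.
Divisors of 106: 1, 2, 53, 106.
Repeated squaring: 32^1 ≡ 32, 32^2 ≡ 61, 32^4 ≡ 83, 32^8 ≡ 41, 32^16 ≡ 76, 32^32 ≡ 105, 32^64 ≡ 4 (mod 107).
Test 32^d mod 107 for each divisor d in increasing order:
32^1 ≡ 32
32^2 ≡ 61
32^53 = 32^32·32^16·32^4·32^1 ≡ 106
32^106 = 32^64·32^32·32^8·32^2 ≡ 1  ← first divisor giving 1
The order is 106.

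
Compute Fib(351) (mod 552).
58

Matrix identity: Q^n = [[F_(n+1), F_n], [F_n, F_(n-1)]] with Q = [[1,1],[1,0]].
n = 351 = 101011111₂. Square-and-multiply, entries mod 552:
Q^1 = [[1,1],[1,0]]
Q^2 = (Q^1)² = [[2,1],[1,1]]
Q^5 = (Q^2)²·Q = [[8,5],[5,3]]
Q^10 = (Q^5)² = [[89,55],[55,34]]
Q^21 = (Q^10)²·Q = [[47,458],[458,141]]
Q^43 = (Q^21)²·Q = [[549,5],[5,544]]
Q^87 = (Q^43)²·Q = [[531,34],[34,497]]
Q^175 = (Q^87)²·Q = [[117,493],[493,176]]
Q^351 = (Q^175)²·Q = [[435,58],[58,377]]
F_351 mod 552 = Q^351[0][1] = 58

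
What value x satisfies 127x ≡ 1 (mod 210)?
43

gcd(127, 210) = 1, so the inverse exists.
Extended Euclidean algorithm on (210, 127):
210 = 1 × 127 + 83  ⟹  83 = (1)·210 + (-1)·127
127 = 1 × 83 + 44  ⟹  44 = (-1)·210 + (2)·127
83 = 1 × 44 + 39  ⟹  39 = (2)·210 + (-3)·127
44 = 1 × 39 + 5  ⟹  5 = (-3)·210 + (5)·127
39 = 7 × 5 + 4  ⟹  4 = (23)·210 + (-38)·127
5 = 1 × 4 + 1  ⟹  1 = (-26)·210 + (43)·127
So (43)·127 ≡ 1 (mod 210), i.e. 127^(-1) ≡ 43 (mod 210).
Check: 127 × 43 = 5461 ≡ 1 (mod 210)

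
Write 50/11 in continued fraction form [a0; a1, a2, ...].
[4; 1, 1, 5]

Euclidean algorithm steps:
50 = 4 × 11 + 6
11 = 1 × 6 + 5
6 = 1 × 5 + 1
5 = 5 × 1 + 0
Continued fraction: [4; 1, 1, 5]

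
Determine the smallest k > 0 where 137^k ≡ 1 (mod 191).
190

191 is prime, so ord(137) divides φ(191) = 190.
Divisors of 190: 1, 2, 5, 10, 19, 38, 95, 190.
Repeated squaring: 137^1 ≡ 137, 137^2 ≡ 51, 137^4 ≡ 118, 137^8 ≡ 172, 137^16 ≡ 170, 137^32 ≡ 59, 137^64 ≡ 43, 137^128 ≡ 130 (mod 191).
Test 137^d mod 191 for each divisor d in increasing order:
137^1 ≡ 137
137^2 ≡ 51
137^5 = 137^4·137^1 ≡ 122
137^10 = 137^8·137^2 ≡ 177
137^19 = 137^16·137^2·137^1 ≡ 152
137^38 = 137^32·137^4·137^2 ≡ 184
137^95 = 137^64·137^16·137^8·137^4·137^2·137^1 ≡ 190
137^190 = 137^128·137^32·137^16·137^8·137^4·137^2 ≡ 1  ← first divisor giving 1
The order is 190.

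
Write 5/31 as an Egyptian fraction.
1/7 + 1/55 + 1/3979 + 1/23744683 + 1/1127619917796295

Greedy algorithm:
5/31: ceiling(31/5) = 7, use 1/7
4/217: ceiling(217/4) = 55, use 1/55
3/11935: ceiling(11935/3) = 3979, use 1/3979
2/47489365: ceiling(47489365/2) = 23744683, use 1/23744683
1/1127619917796295: ceiling(1127619917796295/1) = 1127619917796295, use 1/1127619917796295
Result: 5/31 = 1/7 + 1/55 + 1/3979 + 1/23744683 + 1/1127619917796295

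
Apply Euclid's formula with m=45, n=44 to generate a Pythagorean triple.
(89, 3960, 3961)

Euclid's formula: a = m² - n², b = 2mn, c = m² + n²
m = 45, n = 44
a = 45² - 44² = 2025 - 1936 = 89
b = 2 × 45 × 44 = 3960
c = 45² + 44² = 2025 + 1936 = 3961
Verification: 89² + 3960² = 7921 + 15681600 = 15689521 = 3961² ✓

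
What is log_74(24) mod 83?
27

Baby-step giant-step with step n = ⌈√83⌉ = 10.
Baby steps 74^j mod 83 (j:value) for j=0..9: 0:1, 1:74, 2:81, 3:18, 4:4, 5:47, 6:75, 7:72, 8:16, 9:22.
Giant-step multiplier: 74^(-10) ≡ 74^(82-10) = 74^72 ≡ 70 (mod 83).
Giant steps γ_i = 24·70^i mod 83: γ_0=24, γ_1=20, γ_2=72 (in table at j=7).
x = i·n + j = 2·10 + 7 = 27.
Check: 74^27 ≡ 24 (mod 83).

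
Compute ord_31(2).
5

31 is prime, so ord(2) divides φ(31) = 30.
Divisors of 30: 1, 2, 3, 5, 6, 10, 15, 30.
Repeated squaring: 2^1 ≡ 2, 2^2 ≡ 4, 2^4 ≡ 16, 2^8 ≡ 8, 2^16 ≡ 2 (mod 31).
Test 2^d mod 31 for each divisor d in increasing order:
2^1 ≡ 2
2^2 ≡ 4
2^3 = 2^2·2^1 ≡ 8
2^5 = 2^4·2^1 ≡ 1  ← first divisor giving 1
The order is 5.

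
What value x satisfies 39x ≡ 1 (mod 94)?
41

gcd(39, 94) = 1, so the inverse exists.
Extended Euclidean algorithm on (94, 39):
94 = 2 × 39 + 16  ⟹  16 = (1)·94 + (-2)·39
39 = 2 × 16 + 7  ⟹  7 = (-2)·94 + (5)·39
16 = 2 × 7 + 2  ⟹  2 = (5)·94 + (-12)·39
7 = 3 × 2 + 1  ⟹  1 = (-17)·94 + (41)·39
So (41)·39 ≡ 1 (mod 94), i.e. 39^(-1) ≡ 41 (mod 94).
Check: 39 × 41 = 1599 ≡ 1 (mod 94)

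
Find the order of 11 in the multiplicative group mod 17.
16

17 is prime, so ord(11) divides φ(17) = 16.
Divisors of 16: 1, 2, 4, 8, 16.
Repeated squaring: 11^1 ≡ 11, 11^2 ≡ 2, 11^4 ≡ 4, 11^8 ≡ 16, 11^16 ≡ 1 (mod 17).
Test 11^d mod 17 for each divisor d in increasing order:
11^1 ≡ 11
11^2 ≡ 2
11^4 ≡ 4
11^8 ≡ 16
11^16 ≡ 1  ← first divisor giving 1
The order is 16.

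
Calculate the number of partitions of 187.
1280011042268

p(n) counts ways to write n as a sum of positive integers (order ignored).
Euler's pentagonal recurrence: p(k) = p(k-1) + p(k-2) - p(k-5) - p(k-7) + p(k-12) + p(k-15) - ... (offsets j(3j∓1)/2, signs ++--, p(0)=1, p(<0)=0).
DP table for k = 0..186: p(0)=1, p(1)=1, p(2)=2, p(3)=3, p(4)=5, p(5)=7, p(6)=11, p(7)=15, p(8)=22, p(9)=30, p(10)=42, p(11)=56, p(12)=77, p(13)=101, p(14)=135, p(15)=176, p(16)=231, p(17)=297, p(18)=385, p(19)=490, p(20)=627, p(21)=792, p(22)=1002, p(23)=1255, p(24)=1575, p(25)=1958, p(26)=2436, p(27)=3010, p(28)=3718, p(29)=4565, p(30)=5604, p(31)=6842, p(32)=8349, p(33)=10143, p(34)=12310, p(35)=14883, p(36)=17977, p(37)=21637, p(38)=26015, p(39)=31185, p(40)=37338, p(41)=44583, p(42)=53174, p(43)=63261, p(44)=75175, p(45)=89134, p(46)=105558, p(47)=124754, p(48)=147273, p(49)=173525, p(50)=204226, p(51)=239943, p(52)=281589, p(53)=329931, p(54)=386155, p(55)=451276, p(56)=526823, p(57)=614154, p(58)=715220, p(59)=831820, p(60)=966467, p(61)=1121505, p(62)=1300156, p(63)=1505499, p(64)=1741630, p(65)=2012558, p(66)=2323520, p(67)=2679689, p(68)=3087735, p(69)=3554345, p(70)=4087968, p(71)=4697205, p(72)=5392783, p(73)=6185689, p(74)=7089500, p(75)=8118264, p(76)=9289091, p(77)=10619863, p(78)=12132164, p(79)=13848650, p(80)=15796476, p(81)=18004327, p(82)=20506255, p(83)=23338469, p(84)=26543660, p(85)=30167357, p(86)=34262962, p(87)=38887673, p(88)=44108109, p(89)=49995925, p(90)=56634173, p(91)=64112359, p(92)=72533807, p(93)=82010177, p(94)=92669720, p(95)=104651419, p(96)=118114304, p(97)=133230930, p(98)=150198136, p(99)=169229875, p(100)=190569292, p(101)=214481126, p(102)=241265379, p(103)=271248950, p(104)=304801365, p(105)=342325709, p(106)=384276336, p(107)=431149389, p(108)=483502844, p(109)=541946240, p(110)=607163746, p(111)=679903203, p(112)=761002156, p(113)=851376628, p(114)=952050665, p(115)=1064144451, p(116)=1188908248, p(117)=1327710076, p(118)=1482074143, p(119)=1653668665, p(120)=1844349560, p(121)=2056148051, p(122)=2291320912, p(123)=2552338241, p(124)=2841940500, p(125)=3163127352, p(126)=3519222692, p(127)=3913864295, p(128)=4351078600, p(129)=4835271870, p(130)=5371315400, p(131)=5964539504, p(132)=6620830889, p(133)=7346629512, p(134)=8149040695, p(135)=9035836076, p(136)=10015581680, p(137)=11097645016, p(138)=12292341831, p(139)=13610949895, p(140)=15065878135, p(141)=16670689208, p(142)=18440293320, p(143)=20390982757, p(144)=22540654445, p(145)=24908858009, p(146)=27517052599, p(147)=30388671978, p(148)=33549419497, p(149)=37027355200, p(150)=40853235313, p(151)=45060624582, p(152)=49686288421, p(153)=54770336324, p(154)=60356673280, p(155)=66493182097, p(156)=73232243759, p(157)=80630964769, p(158)=88751778802, p(159)=97662728555, p(160)=107438159466, p(161)=118159068427, p(162)=129913904637, p(163)=142798995930, p(164)=156919475295, p(165)=172389800255, p(166)=189334822579, p(167)=207890420102, p(168)=228204732751, p(169)=250438925115, p(170)=274768617130, p(171)=301384802048, p(172)=330495499613, p(173)=362326859895, p(174)=397125074750, p(175)=435157697830, p(176)=476715857290, p(177)=522115831195, p(178)=571701605655, p(179)=625846753120, p(180)=684957390936, p(181)=749474411781, p(182)=819876908323, p(183)=896684817527, p(184)=980462880430, p(185)=1071823774337, p(186)=1171432692373.
Final step: p(187) = p(186) + p(185) - p(182) - p(180) + p(175) + p(172) - p(165) - p(161) + p(152) + p(147) - p(136) - p(130) + p(117) + p(110) - p(95) - p(87) + p(70) + p(61) - p(42) - p(32) + p(11) + p(0)
= 1171432692373 + 1071823774337 - 819876908323 - 684957390936 + 435157697830 + 330495499613 - 172389800255 - 118159068427 + 49686288421 + 30388671978 - 10015581680 - 5371315400 + 1327710076 + 607163746 - 104651419 - 38887673 + 4087968 + 1121505 - 53174 - 8349 + 56 + 1
= 1280011042268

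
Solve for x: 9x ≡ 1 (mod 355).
79

gcd(9, 355) = 1, so the inverse exists.
Extended Euclidean algorithm on (355, 9):
355 = 39 × 9 + 4  ⟹  4 = (1)·355 + (-39)·9
9 = 2 × 4 + 1  ⟹  1 = (-2)·355 + (79)·9
So (79)·9 ≡ 1 (mod 355), i.e. 9^(-1) ≡ 79 (mod 355).
Check: 9 × 79 = 711 ≡ 1 (mod 355)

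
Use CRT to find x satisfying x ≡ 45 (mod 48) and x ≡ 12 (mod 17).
573

Using Chinese Remainder Theorem:
M = 48 × 17 = 816
M1 = 17, M2 = 48
y1 = 17^(-1) mod 48 = 17
y2 = 48^(-1) mod 17 = 11
x = (45×17×17 + 12×48×11) mod 816 = 573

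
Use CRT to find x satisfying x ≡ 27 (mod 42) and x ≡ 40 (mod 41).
573

Using Chinese Remainder Theorem:
M = 42 × 41 = 1722
M1 = 41, M2 = 42
y1 = 41^(-1) mod 42 = 41
y2 = 42^(-1) mod 41 = 1
x = (27×41×41 + 40×42×1) mod 1722 = 573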